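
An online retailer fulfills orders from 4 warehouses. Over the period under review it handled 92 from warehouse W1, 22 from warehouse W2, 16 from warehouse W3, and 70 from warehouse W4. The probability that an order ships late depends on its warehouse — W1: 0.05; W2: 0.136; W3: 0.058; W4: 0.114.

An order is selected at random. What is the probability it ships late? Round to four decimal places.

Total: 92 + 22 + 16 + 70 = 200.
P(W1) = 92/200 = 0.46. P(W2) = 22/200 = 0.11. P(W3) = 16/200 = 0.08. P(W4) = 70/200 = 0.35.
P(L) = P(L|W1)·P(W1) + P(L|W2)·P(W2) + P(L|W3)·P(W3) + P(L|W4)·P(W4)
      = 0.05·0.46 + 0.136·0.11 + 0.058·0.08 + 0.114·0.35
      = 0.023 + 0.01496 + 0.00464 + 0.0399 = 0.0825

P(L) ≈ 0.0825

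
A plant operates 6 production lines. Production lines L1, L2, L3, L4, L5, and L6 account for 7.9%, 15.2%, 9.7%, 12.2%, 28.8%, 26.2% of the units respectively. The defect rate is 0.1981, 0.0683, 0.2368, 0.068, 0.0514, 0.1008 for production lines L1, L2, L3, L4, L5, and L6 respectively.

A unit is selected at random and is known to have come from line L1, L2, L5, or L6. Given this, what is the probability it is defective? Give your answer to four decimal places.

0.0861

Let S = {L1, L2, L5, L6}.
P(S) = 0.079 + 0.152 + 0.288 + 0.262 = 0.781.
P(D ∩ S) = 0.1981·0.079 + 0.0683·0.152 + 0.0514·0.288 + 0.1008·0.262 = 0.0156499 + 0.0103816 + 0.0148032 + 0.0264096 = 0.0672443.
P(D | S) = 0.0672443 / 0.781 = 0.086100…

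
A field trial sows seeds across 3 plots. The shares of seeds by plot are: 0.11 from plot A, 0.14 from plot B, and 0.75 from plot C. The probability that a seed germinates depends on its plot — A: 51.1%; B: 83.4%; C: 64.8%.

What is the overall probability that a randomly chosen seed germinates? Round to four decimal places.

Summing over the partition,
P(G) = P(G|A)·P(A) + P(G|B)·P(B) + P(G|C)·P(C)
      = 0.511·0.11 + 0.834·0.14 + 0.648·0.75
      = 0.05621 + 0.11676 + 0.486 = 0.65897

0.6590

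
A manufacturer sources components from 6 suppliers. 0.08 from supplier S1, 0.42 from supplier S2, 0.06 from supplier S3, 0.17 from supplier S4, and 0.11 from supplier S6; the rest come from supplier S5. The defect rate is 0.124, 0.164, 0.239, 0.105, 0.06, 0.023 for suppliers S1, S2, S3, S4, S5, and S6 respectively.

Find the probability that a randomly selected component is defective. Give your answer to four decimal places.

P(S5) = 1 − (0.08 + 0.42 + 0.06 + 0.17 + 0.11) = 0.16.
P(D) = P(D|S1)·P(S1) + P(D|S2)·P(S2) + P(D|S3)·P(S3) + P(D|S4)·P(S4) + P(D|S5)·P(S5) + P(D|S6)·P(S6)
      = 0.124·0.08 + 0.164·0.42 + 0.239·0.06 + 0.105·0.17 + 0.06·0.16 + 0.023·0.11
      = 0.00992 + 0.06888 + 0.01434 + 0.01785 + 0.0096 + 0.00253 = 0.12312

0.1231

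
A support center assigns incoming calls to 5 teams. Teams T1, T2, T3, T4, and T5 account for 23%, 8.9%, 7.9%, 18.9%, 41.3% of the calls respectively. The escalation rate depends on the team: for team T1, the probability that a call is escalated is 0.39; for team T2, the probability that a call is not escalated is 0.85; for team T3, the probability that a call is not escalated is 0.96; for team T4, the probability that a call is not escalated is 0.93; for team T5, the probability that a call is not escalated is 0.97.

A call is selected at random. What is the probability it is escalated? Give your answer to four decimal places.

P(E) ≈ 0.1318

P(E|T2) = 1 − 0.85 = 0.15.
P(E|T3) = 1 − 0.96 = 0.04.
P(E|T4) = 1 − 0.93 = 0.07.
P(E|T5) = 1 − 0.97 = 0.03.
Using total probability over the partition,
P(E) = P(E|T1)·P(T1) + P(E|T2)·P(T2) + P(E|T3)·P(T3) + P(E|T4)·P(T4) + P(E|T5)·P(T5)
      = 0.39·0.23 + 0.15·0.089 + 0.04·0.079 + 0.07·0.189 + 0.03·0.413
      = 0.0897 + 0.01335 + 0.00316 + 0.01323 + 0.01239 = 0.13183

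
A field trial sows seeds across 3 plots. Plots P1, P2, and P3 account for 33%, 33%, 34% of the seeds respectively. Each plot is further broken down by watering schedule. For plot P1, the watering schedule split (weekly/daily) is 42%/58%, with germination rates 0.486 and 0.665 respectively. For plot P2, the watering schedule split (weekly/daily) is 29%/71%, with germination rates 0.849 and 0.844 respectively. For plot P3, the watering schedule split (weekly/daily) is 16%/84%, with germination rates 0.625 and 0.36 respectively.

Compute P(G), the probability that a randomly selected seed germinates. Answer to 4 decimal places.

P(G|P1) = 0.42·0.486 + 0.58·0.665 = 0.20412 + 0.3857 = 0.58982
P(G|P2) = 0.29·0.849 + 0.71·0.844 = 0.24621 + 0.59924 = 0.84545
P(G|P3) = 0.16·0.625 + 0.84·0.36 = 0.1 + 0.3024 = 0.4024
Then overall,
P(G) = 0.33·0.58982 + 0.33·0.84545 + 0.34·0.4024
      = 0.1946406 + 0.2789985 + 0.136816 = 0.6104551

P(G) ≈ 0.6105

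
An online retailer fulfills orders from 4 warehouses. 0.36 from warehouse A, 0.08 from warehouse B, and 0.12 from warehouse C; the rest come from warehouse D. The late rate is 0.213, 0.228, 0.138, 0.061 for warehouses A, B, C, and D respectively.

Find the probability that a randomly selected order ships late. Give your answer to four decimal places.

P(L) ≈ 0.1383

P(D) = 1 − (0.36 + 0.08 + 0.12) = 0.44.
P(L) = P(L|A)·P(A) + P(L|B)·P(B) + P(L|C)·P(C) + P(L|D)·P(D)
      = 0.213·0.36 + 0.228·0.08 + 0.138·0.12 + 0.061·0.44
      = 0.07668 + 0.01824 + 0.01656 + 0.02684 = 0.13832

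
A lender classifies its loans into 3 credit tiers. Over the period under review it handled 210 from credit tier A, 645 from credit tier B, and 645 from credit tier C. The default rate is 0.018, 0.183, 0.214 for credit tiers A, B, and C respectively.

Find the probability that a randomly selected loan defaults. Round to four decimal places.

Total: 210 + 645 + 645 = 1500.
P(A) = 210/1500 = 0.14. P(B) = 645/1500 = 0.43. P(C) = 645/1500 = 0.43.
P(D) = P(D|A)·P(A) + P(D|B)·P(B) + P(D|C)·P(C)
      = 0.018·0.14 + 0.183·0.43 + 0.214·0.43
      = 0.00252 + 0.07869 + 0.09202 = 0.17323

0.1732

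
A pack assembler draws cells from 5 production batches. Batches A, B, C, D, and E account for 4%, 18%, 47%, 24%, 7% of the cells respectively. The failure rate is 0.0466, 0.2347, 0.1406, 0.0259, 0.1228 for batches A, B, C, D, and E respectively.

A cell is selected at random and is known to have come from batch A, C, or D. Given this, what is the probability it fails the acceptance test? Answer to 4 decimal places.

Let S = {A, C, D}.
P(S) = 0.04 + 0.47 + 0.24 = 0.75.
P(F ∩ S) = 0.0466·0.04 + 0.1406·0.47 + 0.0259·0.24 = 0.001864 + 0.066082 + 0.006216 = 0.074162.
P(F | S) = 0.074162 / 0.75 = 0.098883…

P(F|S) ≈ 0.0989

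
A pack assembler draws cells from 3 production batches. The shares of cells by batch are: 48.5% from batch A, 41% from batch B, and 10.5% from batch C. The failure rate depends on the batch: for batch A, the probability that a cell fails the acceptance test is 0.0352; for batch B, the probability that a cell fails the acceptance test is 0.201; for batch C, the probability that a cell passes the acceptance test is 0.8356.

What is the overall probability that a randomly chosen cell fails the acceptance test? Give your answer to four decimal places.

P(F) ≈ 0.1167

P(F|C) = 1 − 0.8356 = 0.1644.
Summing over the partition,
P(F) = P(F|A)·P(A) + P(F|B)·P(B) + P(F|C)·P(C)
      = 0.0352·0.485 + 0.201·0.41 + 0.1644·0.105
      = 0.017072 + 0.08241 + 0.017262 = 0.116744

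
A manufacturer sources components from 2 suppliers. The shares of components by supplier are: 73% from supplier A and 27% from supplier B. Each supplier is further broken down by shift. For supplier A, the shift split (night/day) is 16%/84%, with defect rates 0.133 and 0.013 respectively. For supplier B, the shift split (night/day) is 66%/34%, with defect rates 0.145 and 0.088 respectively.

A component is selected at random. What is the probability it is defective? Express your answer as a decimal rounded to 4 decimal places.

P(D) ≈ 0.0574

P(D|A) = 0.16·0.133 + 0.84·0.013 = 0.02128 + 0.01092 = 0.0322
P(D|B) = 0.66·0.145 + 0.34·0.088 = 0.0957 + 0.02992 = 0.12562
By total probability over the outer partition,
P(D) = 0.73·0.0322 + 0.27·0.12562
      = 0.023506 + 0.0339174 = 0.0574234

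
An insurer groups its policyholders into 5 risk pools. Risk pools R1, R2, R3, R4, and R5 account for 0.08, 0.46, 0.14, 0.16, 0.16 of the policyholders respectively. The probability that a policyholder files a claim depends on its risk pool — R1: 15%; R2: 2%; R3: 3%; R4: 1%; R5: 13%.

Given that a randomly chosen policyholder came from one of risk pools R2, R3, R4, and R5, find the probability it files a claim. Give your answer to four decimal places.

Let S = {R2, R3, R4, R5}.
P(S) = 0.46 + 0.14 + 0.16 + 0.16 = 0.92.
P(C ∩ S) = 0.02·0.46 + 0.03·0.14 + 0.01·0.16 + 0.13·0.16 = 0.0092 + 0.0042 + 0.0016 + 0.0208 = 0.0358.
P(C | S) = 0.0358 / 0.92 = 0.038913…

P(C|S) ≈ 0.0389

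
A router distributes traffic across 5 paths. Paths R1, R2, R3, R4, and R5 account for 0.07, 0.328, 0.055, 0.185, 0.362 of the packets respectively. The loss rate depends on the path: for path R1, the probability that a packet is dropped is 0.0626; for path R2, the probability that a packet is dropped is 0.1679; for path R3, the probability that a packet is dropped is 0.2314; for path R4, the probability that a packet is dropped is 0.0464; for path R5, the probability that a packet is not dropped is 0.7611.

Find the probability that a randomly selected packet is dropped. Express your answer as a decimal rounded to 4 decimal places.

P(L|R5) = 1 − 0.7611 = 0.2389.
By the law of total probability,
P(L) = P(L|R1)·P(R1) + P(L|R2)·P(R2) + P(L|R3)·P(R3) + P(L|R4)·P(R4) + P(L|R5)·P(R5)
      = 0.0626·0.07 + 0.1679·0.328 + 0.2314·0.055 + 0.0464·0.185 + 0.2389·0.362
      = 0.004382 + 0.0550712 + 0.012727 + 0.008584 + 0.0864818 = 0.167246

P(L) ≈ 0.1672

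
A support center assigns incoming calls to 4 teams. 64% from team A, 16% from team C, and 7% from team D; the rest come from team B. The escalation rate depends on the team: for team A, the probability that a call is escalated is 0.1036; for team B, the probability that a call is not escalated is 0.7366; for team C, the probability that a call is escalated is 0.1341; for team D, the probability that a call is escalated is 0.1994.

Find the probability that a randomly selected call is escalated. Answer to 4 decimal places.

P(E) ≈ 0.1360

P(B) = 1 − (0.64 + 0.16 + 0.07) = 0.13.
P(E|B) = 1 − 0.7366 = 0.2634.
P(E) = P(E|A)·P(A) + P(E|B)·P(B) + P(E|C)·P(C) + P(E|D)·P(D)
      = 0.1036·0.64 + 0.2634·0.13 + 0.1341·0.16 + 0.1994·0.07
      = 0.066304 + 0.034242 + 0.021456 + 0.013958 = 0.13596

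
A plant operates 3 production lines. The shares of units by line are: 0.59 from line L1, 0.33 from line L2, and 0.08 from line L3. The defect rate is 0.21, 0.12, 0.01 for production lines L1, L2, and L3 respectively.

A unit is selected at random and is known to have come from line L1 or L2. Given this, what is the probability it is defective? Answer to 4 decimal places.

Let S = {L1, L2}.
P(S) = 0.59 + 0.33 = 0.92.
P(D ∩ S) = 0.21·0.59 + 0.12·0.33 = 0.1239 + 0.0396 = 0.1635.
P(D | S) = 0.1635 / 0.92 = 0.177717…

0.1777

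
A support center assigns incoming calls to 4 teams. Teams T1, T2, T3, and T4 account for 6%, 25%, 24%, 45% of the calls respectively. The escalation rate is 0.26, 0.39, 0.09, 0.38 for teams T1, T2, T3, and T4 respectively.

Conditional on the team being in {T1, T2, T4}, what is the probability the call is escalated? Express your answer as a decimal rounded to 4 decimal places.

Let S = {T1, T2, T4}.
P(S) = 0.06 + 0.25 + 0.45 = 0.76.
P(E ∩ S) = 0.26·0.06 + 0.39·0.25 + 0.38·0.45 = 0.0156 + 0.0975 + 0.171 = 0.2841.
P(E | S) = 0.2841 / 0.76 = 0.373816…

P(E|S) ≈ 0.3738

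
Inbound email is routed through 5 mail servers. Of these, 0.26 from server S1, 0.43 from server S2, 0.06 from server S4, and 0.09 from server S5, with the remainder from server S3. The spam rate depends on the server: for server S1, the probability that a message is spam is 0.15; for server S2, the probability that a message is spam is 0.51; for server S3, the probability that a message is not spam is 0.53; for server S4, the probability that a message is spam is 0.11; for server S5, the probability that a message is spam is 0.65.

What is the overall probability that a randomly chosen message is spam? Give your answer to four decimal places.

P(S3) = 1 − (0.26 + 0.43 + 0.06 + 0.09) = 0.16.
P(S|S3) = 1 − 0.53 = 0.47.
P(S) = P(S|S1)·P(S1) + P(S|S2)·P(S2) + P(S|S3)·P(S3) + P(S|S4)·P(S4) + P(S|S5)·P(S5)
      = 0.15·0.26 + 0.51·0.43 + 0.47·0.16 + 0.11·0.06 + 0.65·0.09
      = 0.039 + 0.2193 + 0.0752 + 0.0066 + 0.0585 = 0.3986

P(S) ≈ 0.3986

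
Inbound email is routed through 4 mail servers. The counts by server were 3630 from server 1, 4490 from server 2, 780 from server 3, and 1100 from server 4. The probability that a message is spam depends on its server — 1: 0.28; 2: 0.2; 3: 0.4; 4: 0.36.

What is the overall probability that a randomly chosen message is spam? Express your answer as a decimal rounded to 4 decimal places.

Total: 3630 + 4490 + 780 + 1100 = 10000.
P(1) = 3630/10000 = 0.363. P(2) = 4490/10000 = 0.449. P(3) = 780/10000 = 0.078. P(4) = 1100/10000 = 0.11.
Using total probability over the partition,
P(S) = P(S|1)·P(1) + P(S|2)·P(2) + P(S|3)·P(3) + P(S|4)·P(4)
      = 0.28·0.363 + 0.2·0.449 + 0.4·0.078 + 0.36·0.11
      = 0.10164 + 0.0898 + 0.0312 + 0.0396 = 0.26224

0.2622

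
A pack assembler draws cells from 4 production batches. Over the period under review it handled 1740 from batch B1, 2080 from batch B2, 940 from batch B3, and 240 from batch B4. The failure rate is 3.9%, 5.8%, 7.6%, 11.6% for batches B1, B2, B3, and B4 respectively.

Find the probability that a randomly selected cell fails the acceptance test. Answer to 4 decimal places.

0.0576

Total: 1740 + 2080 + 940 + 240 = 5000.
P(B1) = 1740/5000 = 0.348. P(B2) = 2080/5000 = 0.416. P(B3) = 940/5000 = 0.188. P(B4) = 240/5000 = 0.048.
Summing over the partition,
P(F) = P(F|B1)·P(B1) + P(F|B2)·P(B2) + P(F|B3)·P(B3) + P(F|B4)·P(B4)
      = 0.039·0.348 + 0.058·0.416 + 0.076·0.188 + 0.116·0.048
      = 0.013572 + 0.024128 + 0.014288 + 0.005568 = 0.057556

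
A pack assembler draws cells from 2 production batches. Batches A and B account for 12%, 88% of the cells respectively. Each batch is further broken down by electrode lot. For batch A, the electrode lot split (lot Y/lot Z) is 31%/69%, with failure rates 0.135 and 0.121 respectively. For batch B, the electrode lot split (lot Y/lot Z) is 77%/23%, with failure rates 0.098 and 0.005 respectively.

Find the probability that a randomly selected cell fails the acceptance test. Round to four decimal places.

P(F|A) = 0.31·0.135 + 0.69·0.121 = 0.04185 + 0.08349 = 0.12534
P(F|B) = 0.77·0.098 + 0.23·0.005 = 0.07546 + 0.00115 = 0.07661
Then overall,
P(F) = 0.12·0.12534 + 0.88·0.07661
      = 0.0150408 + 0.0674168 = 0.0824576

P(F) ≈ 0.0825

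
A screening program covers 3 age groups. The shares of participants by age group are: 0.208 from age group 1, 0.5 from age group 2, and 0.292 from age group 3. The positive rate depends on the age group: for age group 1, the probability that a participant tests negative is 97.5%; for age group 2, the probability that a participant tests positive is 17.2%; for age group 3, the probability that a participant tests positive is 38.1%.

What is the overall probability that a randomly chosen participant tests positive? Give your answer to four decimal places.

0.2025

P(T|1) = 1 − 0.975 = 0.025.
P(T) = P(T|1)·P(1) + P(T|2)·P(2) + P(T|3)·P(3)
      = 0.025·0.208 + 0.172·0.5 + 0.381·0.292
      = 0.0052 + 0.086 + 0.111252 = 0.202452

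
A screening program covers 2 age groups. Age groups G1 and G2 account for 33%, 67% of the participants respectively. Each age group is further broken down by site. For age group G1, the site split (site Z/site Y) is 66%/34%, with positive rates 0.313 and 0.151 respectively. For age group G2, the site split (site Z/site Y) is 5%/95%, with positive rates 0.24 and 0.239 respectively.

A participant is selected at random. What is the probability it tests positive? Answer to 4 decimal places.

P(T) ≈ 0.2453

P(T|G1) = 0.66·0.313 + 0.34·0.151 = 0.20658 + 0.05134 = 0.25792
P(T|G2) = 0.05·0.24 + 0.95·0.239 = 0.012 + 0.22705 = 0.23905
Then overall,
P(T) = 0.33·0.25792 + 0.67·0.23905
      = 0.0851136 + 0.1601635 = 0.2452771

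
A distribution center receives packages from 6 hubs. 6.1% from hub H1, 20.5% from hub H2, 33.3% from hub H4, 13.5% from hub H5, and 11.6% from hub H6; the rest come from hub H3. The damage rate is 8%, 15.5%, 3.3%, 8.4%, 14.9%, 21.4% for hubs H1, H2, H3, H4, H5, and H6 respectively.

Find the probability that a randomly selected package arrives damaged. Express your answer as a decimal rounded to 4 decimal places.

P(H3) = 1 − (0.061 + 0.205 + 0.333 + 0.135 + 0.116) = 0.15.
Using total probability over the partition,
P(D) = P(D|H1)·P(H1) + P(D|H2)·P(H2) + P(D|H3)·P(H3) + P(D|H4)·P(H4) + P(D|H5)·P(H5) + P(D|H6)·P(H6)
      = 0.08·0.061 + 0.155·0.205 + 0.033·0.15 + 0.084·0.333 + 0.149·0.135 + 0.214·0.116
      = 0.00488 + 0.031775 + 0.00495 + 0.027972 + 0.020115 + 0.024824 = 0.114516

P(D) ≈ 0.1145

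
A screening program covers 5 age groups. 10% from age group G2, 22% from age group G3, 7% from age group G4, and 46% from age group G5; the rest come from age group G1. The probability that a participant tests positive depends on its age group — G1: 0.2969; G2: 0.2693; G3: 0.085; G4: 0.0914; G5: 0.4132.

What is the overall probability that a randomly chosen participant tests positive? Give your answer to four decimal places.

P(G1) = 1 − (0.1 + 0.22 + 0.07 + 0.46) = 0.15.
P(T) = P(T|G1)·P(G1) + P(T|G2)·P(G2) + P(T|G3)·P(G3) + P(T|G4)·P(G4) + P(T|G5)·P(G5)
      = 0.2969·0.15 + 0.2693·0.1 + 0.085·0.22 + 0.0914·0.07 + 0.4132·0.46
      = 0.044535 + 0.02693 + 0.0187 + 0.006398 + 0.190072 = 0.286635

P(T) ≈ 0.2866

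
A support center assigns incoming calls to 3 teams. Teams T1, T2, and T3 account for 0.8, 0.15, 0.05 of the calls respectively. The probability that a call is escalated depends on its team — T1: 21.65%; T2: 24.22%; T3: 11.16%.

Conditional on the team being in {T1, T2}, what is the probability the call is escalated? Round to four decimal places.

P(E|S) ≈ 0.2206

Let S = {T1, T2}.
P(S) = 0.8 + 0.15 = 0.95.
P(E ∩ S) = 0.2165·0.8 + 0.2422·0.15 = 0.1732 + 0.03633 = 0.20953.
P(E | S) = 0.20953 / 0.95 = 0.220558…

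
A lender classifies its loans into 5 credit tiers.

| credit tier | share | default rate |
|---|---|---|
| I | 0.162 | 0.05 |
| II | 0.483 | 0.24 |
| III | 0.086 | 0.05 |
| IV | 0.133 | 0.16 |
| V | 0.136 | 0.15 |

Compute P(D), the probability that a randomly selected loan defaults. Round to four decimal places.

0.1700

P(D) = P(D|I)·P(I) + P(D|II)·P(II) + P(D|III)·P(III) + P(D|IV)·P(IV) + P(D|V)·P(V)
      = 0.05·0.162 + 0.24·0.483 + 0.05·0.086 + 0.16·0.133 + 0.15·0.136
      = 0.0081 + 0.11592 + 0.0043 + 0.02128 + 0.0204 = 0.17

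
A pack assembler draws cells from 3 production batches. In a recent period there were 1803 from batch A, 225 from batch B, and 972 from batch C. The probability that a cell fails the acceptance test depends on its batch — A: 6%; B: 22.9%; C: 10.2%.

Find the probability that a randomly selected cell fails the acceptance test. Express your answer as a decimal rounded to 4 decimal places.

Total: 1803 + 225 + 972 = 3000.
P(A) = 1803/3000 = 0.601. P(B) = 225/3000 = 0.075. P(C) = 972/3000 = 0.324.
Using total probability over the partition,
P(F) = P(F|A)·P(A) + P(F|B)·P(B) + P(F|C)·P(C)
      = 0.06·0.601 + 0.229·0.075 + 0.102·0.324
      = 0.03606 + 0.017175 + 0.033048 = 0.086283

P(F) ≈ 0.0863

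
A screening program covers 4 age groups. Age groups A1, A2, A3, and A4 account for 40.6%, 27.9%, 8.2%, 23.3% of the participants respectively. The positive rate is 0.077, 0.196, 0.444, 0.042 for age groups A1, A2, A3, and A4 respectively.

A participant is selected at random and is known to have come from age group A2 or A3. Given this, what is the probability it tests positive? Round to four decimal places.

0.2523

Let S = {A2, A3}.
P(S) = 0.279 + 0.082 = 0.361.
P(T ∩ S) = 0.196·0.279 + 0.444·0.082 = 0.054684 + 0.036408 = 0.091092.
P(T | S) = 0.091092 / 0.361 = 0.252332…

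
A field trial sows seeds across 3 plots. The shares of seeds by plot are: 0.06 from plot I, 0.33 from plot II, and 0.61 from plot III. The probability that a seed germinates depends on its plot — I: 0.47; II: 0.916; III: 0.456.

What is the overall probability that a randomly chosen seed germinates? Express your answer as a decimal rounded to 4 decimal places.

0.6086

Summing over the partition,
P(G) = P(G|I)·P(I) + P(G|II)·P(II) + P(G|III)·P(III)
      = 0.47·0.06 + 0.916·0.33 + 0.456·0.61
      = 0.0282 + 0.30228 + 0.27816 = 0.60864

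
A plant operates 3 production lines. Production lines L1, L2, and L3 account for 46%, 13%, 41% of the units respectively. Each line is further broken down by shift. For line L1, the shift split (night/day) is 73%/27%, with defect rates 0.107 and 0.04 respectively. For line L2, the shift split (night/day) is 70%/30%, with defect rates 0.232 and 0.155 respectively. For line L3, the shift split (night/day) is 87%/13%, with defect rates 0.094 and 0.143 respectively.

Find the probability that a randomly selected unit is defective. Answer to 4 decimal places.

P(D|L1) = 0.73·0.107 + 0.27·0.04 = 0.07811 + 0.0108 = 0.08891
P(D|L2) = 0.7·0.232 + 0.3·0.155 = 0.1624 + 0.0465 = 0.2089
P(D|L3) = 0.87·0.094 + 0.13·0.143 = 0.08178 + 0.01859 = 0.10037
By total probability over the outer partition,
P(D) = 0.46·0.08891 + 0.13·0.2089 + 0.41·0.10037
      = 0.0408986 + 0.027157 + 0.0411517 = 0.1092073

P(D) ≈ 0.1092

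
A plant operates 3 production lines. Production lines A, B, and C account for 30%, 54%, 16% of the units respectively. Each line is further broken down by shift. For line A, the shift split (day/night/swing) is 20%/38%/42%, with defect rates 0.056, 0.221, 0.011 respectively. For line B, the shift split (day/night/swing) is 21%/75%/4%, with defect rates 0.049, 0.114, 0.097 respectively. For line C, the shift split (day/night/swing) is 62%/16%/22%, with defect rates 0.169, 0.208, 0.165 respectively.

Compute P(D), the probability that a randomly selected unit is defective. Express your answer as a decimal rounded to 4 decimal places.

P(D) ≈ 0.1117

P(D|A) = 0.2·0.056 + 0.38·0.221 + 0.42·0.011 = 0.0112 + 0.08398 + 0.00462 = 0.0998
P(D|B) = 0.21·0.049 + 0.75·0.114 + 0.04·0.097 = 0.01029 + 0.0855 + 0.00388 = 0.09967
P(D|C) = 0.62·0.169 + 0.16·0.208 + 0.22·0.165 = 0.10478 + 0.03328 + 0.0363 = 0.17436
Then overall,
P(D) = 0.3·0.0998 + 0.54·0.09967 + 0.16·0.17436
      = 0.02994 + 0.0538218 + 0.0278976 = 0.1116594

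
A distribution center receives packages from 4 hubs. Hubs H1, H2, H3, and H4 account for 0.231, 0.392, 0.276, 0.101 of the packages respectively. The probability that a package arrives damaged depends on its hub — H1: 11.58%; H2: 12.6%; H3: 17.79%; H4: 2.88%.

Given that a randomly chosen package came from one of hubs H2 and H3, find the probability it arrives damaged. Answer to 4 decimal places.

Let S = {H2, H3}.
P(S) = 0.392 + 0.276 = 0.668.
P(D ∩ S) = 0.126·0.392 + 0.1779·0.276 = 0.049392 + 0.0491004 = 0.0984924.
P(D | S) = 0.0984924 / 0.668 = 0.147444…

P(D|S) ≈ 0.1474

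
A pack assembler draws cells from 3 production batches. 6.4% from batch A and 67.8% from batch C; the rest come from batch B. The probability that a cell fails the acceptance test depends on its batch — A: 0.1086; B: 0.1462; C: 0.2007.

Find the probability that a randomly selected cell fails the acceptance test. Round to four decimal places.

P(B) = 1 − (0.064 + 0.678) = 0.258.
P(F) = P(F|A)·P(A) + P(F|B)·P(B) + P(F|C)·P(C)
      = 0.1086·0.064 + 0.1462·0.258 + 0.2007·0.678
      = 0.0069504 + 0.0377196 + 0.1360746 = 0.1807446

P(F) ≈ 0.1807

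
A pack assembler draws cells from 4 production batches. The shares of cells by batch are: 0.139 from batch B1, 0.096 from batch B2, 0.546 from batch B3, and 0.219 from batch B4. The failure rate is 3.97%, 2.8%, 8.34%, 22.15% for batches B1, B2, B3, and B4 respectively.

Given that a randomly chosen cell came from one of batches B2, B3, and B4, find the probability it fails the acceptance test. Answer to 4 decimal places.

P(F|S) ≈ 0.1123

Let S = {B2, B3, B4}.
P(S) = 0.096 + 0.546 + 0.219 = 0.861.
P(F ∩ S) = 0.028·0.096 + 0.0834·0.546 + 0.2215·0.219 = 0.002688 + 0.0455364 + 0.0485085 = 0.0967329.
P(F | S) = 0.0967329 / 0.861 = 0.112349…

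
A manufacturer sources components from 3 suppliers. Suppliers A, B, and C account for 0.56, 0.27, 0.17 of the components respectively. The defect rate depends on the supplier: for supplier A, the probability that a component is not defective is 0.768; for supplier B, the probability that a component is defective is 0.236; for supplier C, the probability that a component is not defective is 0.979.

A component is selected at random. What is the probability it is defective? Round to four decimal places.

P(D) ≈ 0.1972

P(D|A) = 1 − 0.768 = 0.232.
P(D|C) = 1 − 0.979 = 0.021.
P(D) = P(D|A)·P(A) + P(D|B)·P(B) + P(D|C)·P(C)
      = 0.232·0.56 + 0.236·0.27 + 0.021·0.17
      = 0.12992 + 0.06372 + 0.00357 = 0.19721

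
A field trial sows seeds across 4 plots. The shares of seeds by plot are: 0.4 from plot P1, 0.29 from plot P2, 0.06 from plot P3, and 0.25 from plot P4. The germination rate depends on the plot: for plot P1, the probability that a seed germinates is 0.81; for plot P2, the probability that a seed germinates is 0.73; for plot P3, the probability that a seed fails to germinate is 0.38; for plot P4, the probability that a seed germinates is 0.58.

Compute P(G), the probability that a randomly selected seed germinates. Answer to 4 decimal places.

P(G|P3) = 1 − 0.38 = 0.62.
P(G) = P(G|P1)·P(P1) + P(G|P2)·P(P2) + P(G|P3)·P(P3) + P(G|P4)·P(P4)
      = 0.81·0.4 + 0.73·0.29 + 0.62·0.06 + 0.58·0.25
      = 0.324 + 0.2117 + 0.0372 + 0.145 = 0.7179

P(G) ≈ 0.7179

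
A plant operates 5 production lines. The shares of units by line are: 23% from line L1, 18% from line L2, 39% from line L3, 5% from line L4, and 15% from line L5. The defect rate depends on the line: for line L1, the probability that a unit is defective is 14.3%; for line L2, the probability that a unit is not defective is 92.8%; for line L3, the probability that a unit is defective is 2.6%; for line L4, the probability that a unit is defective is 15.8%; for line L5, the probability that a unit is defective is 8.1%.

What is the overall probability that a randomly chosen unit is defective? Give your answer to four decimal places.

0.0760

P(D|L2) = 1 − 0.928 = 0.072.
Using total probability over the partition,
P(D) = P(D|L1)·P(L1) + P(D|L2)·P(L2) + P(D|L3)·P(L3) + P(D|L4)·P(L4) + P(D|L5)·P(L5)
      = 0.143·0.23 + 0.072·0.18 + 0.026·0.39 + 0.158·0.05 + 0.081·0.15
      = 0.03289 + 0.01296 + 0.01014 + 0.0079 + 0.01215 = 0.07604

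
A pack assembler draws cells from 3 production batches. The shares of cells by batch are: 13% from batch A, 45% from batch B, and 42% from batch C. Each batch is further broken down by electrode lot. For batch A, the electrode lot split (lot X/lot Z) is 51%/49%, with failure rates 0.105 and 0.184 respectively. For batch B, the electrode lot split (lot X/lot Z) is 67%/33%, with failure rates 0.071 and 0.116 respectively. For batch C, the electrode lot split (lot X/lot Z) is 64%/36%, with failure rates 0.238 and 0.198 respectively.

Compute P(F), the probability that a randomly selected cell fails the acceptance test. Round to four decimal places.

0.1512

P(F|A) = 0.51·0.105 + 0.49·0.184 = 0.05355 + 0.09016 = 0.14371
P(F|B) = 0.67·0.071 + 0.33·0.116 = 0.04757 + 0.03828 = 0.08585
P(F|C) = 0.64·0.238 + 0.36·0.198 = 0.15232 + 0.07128 = 0.2236
By total probability over the outer partition,
P(F) = 0.13·0.14371 + 0.45·0.08585 + 0.42·0.2236
      = 0.0186823 + 0.0386325 + 0.093912 = 0.1512268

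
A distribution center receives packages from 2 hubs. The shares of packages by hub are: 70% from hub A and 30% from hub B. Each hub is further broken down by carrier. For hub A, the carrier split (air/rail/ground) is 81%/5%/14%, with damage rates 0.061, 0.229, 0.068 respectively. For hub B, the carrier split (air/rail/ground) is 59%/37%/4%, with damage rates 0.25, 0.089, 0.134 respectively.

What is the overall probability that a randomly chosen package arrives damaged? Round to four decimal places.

P(D|A) = 0.81·0.061 + 0.05·0.229 + 0.14·0.068 = 0.04941 + 0.01145 + 0.00952 = 0.07038
P(D|B) = 0.59·0.25 + 0.37·0.089 + 0.04·0.134 = 0.1475 + 0.03293 + 0.00536 = 0.18579
By total probability over the outer partition,
P(D) = 0.7·0.07038 + 0.3·0.18579
      = 0.049266 + 0.055737 = 0.105003

P(D) ≈ 0.1050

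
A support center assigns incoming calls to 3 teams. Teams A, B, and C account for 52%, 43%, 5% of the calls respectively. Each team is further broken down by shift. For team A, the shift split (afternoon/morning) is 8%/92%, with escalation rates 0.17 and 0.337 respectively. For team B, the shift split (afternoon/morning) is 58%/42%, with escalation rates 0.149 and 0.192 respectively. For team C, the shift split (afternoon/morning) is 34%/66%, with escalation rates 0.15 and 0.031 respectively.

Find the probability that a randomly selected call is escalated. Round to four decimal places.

P(E|A) = 0.08·0.17 + 0.92·0.337 = 0.0136 + 0.31004 = 0.32364
P(E|B) = 0.58·0.149 + 0.42·0.192 = 0.08642 + 0.08064 = 0.16706
P(E|C) = 0.34·0.15 + 0.66·0.031 = 0.051 + 0.02046 = 0.07146
By total probability over the outer partition,
P(E) = 0.52·0.32364 + 0.43·0.16706 + 0.05·0.07146
      = 0.1682928 + 0.0718358 + 0.003573 = 0.2437016

0.2437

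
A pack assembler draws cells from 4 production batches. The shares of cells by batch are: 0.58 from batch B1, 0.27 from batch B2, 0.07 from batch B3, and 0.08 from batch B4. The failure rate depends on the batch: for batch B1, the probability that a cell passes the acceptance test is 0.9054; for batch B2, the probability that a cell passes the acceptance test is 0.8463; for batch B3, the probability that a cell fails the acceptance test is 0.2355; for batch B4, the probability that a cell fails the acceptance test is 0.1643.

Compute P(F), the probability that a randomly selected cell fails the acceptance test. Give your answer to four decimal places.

P(F|B1) = 1 − 0.9054 = 0.0946.
P(F|B2) = 1 − 0.8463 = 0.1537.
P(F) = P(F|B1)·P(B1) + P(F|B2)·P(B2) + P(F|B3)·P(B3) + P(F|B4)·P(B4)
      = 0.0946·0.58 + 0.1537·0.27 + 0.2355·0.07 + 0.1643·0.08
      = 0.054868 + 0.041499 + 0.016485 + 0.013144 = 0.125996

P(F) ≈ 0.1260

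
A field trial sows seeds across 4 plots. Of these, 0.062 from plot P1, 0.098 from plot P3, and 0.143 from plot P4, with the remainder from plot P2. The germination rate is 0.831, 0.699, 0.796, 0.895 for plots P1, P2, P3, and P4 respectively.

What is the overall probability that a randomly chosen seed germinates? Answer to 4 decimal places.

P(G) ≈ 0.7447

P(P2) = 1 − (0.062 + 0.098 + 0.143) = 0.697.
P(G) = P(G|P1)·P(P1) + P(G|P2)·P(P2) + P(G|P3)·P(P3) + P(G|P4)·P(P4)
      = 0.831·0.062 + 0.699·0.697 + 0.796·0.098 + 0.895·0.143
      = 0.051522 + 0.487203 + 0.078008 + 0.127985 = 0.744718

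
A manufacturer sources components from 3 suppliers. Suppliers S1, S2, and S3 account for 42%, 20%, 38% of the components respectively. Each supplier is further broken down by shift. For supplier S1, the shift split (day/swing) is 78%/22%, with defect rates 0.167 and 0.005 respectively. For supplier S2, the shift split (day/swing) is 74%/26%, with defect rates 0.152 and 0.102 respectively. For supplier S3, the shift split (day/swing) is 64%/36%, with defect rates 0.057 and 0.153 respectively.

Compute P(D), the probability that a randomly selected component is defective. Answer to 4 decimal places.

P(D|S1) = 0.78·0.167 + 0.22·0.005 = 0.13026 + 0.0011 = 0.13136
P(D|S2) = 0.74·0.152 + 0.26·0.102 = 0.11248 + 0.02652 = 0.139
P(D|S3) = 0.64·0.057 + 0.36·0.153 = 0.03648 + 0.05508 = 0.09156
By total probability over the outer partition,
P(D) = 0.42·0.13136 + 0.2·0.139 + 0.38·0.09156
      = 0.0551712 + 0.0278 + 0.0347928 = 0.117764

P(D) ≈ 0.1178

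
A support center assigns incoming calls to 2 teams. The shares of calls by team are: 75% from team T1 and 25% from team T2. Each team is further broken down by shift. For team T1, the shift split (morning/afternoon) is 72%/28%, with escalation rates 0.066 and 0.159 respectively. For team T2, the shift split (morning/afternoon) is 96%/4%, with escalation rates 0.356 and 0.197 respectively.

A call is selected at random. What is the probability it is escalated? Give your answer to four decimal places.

P(E|T1) = 0.72·0.066 + 0.28·0.159 = 0.04752 + 0.04452 = 0.09204
P(E|T2) = 0.96·0.356 + 0.04·0.197 = 0.34176 + 0.00788 = 0.34964
Then overall,
P(E) = 0.75·0.09204 + 0.25·0.34964
      = 0.06903 + 0.08741 = 0.15644

P(E) ≈ 0.1564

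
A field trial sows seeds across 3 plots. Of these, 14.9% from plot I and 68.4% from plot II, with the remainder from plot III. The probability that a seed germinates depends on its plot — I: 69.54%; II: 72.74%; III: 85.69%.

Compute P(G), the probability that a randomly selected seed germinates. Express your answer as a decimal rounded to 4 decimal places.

P(G) ≈ 0.7443

P(III) = 1 − (0.149 + 0.684) = 0.167.
P(G) = P(G|I)·P(I) + P(G|II)·P(II) + P(G|III)·P(III)
      = 0.6954·0.149 + 0.7274·0.684 + 0.8569·0.167
      = 0.1036146 + 0.4975416 + 0.1431023 = 0.7442585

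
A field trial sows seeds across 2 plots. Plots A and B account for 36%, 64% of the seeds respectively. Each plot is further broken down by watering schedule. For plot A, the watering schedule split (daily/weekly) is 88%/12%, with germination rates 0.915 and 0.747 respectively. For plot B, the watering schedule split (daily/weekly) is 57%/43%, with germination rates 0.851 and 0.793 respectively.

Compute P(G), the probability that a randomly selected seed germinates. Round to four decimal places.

0.8508

P(G|A) = 0.88·0.915 + 0.12·0.747 = 0.8052 + 0.08964 = 0.89484
P(G|B) = 0.57·0.851 + 0.43·0.793 = 0.48507 + 0.34099 = 0.82606
Then overall,
P(G) = 0.36·0.89484 + 0.64·0.82606
      = 0.3221424 + 0.5286784 = 0.8508208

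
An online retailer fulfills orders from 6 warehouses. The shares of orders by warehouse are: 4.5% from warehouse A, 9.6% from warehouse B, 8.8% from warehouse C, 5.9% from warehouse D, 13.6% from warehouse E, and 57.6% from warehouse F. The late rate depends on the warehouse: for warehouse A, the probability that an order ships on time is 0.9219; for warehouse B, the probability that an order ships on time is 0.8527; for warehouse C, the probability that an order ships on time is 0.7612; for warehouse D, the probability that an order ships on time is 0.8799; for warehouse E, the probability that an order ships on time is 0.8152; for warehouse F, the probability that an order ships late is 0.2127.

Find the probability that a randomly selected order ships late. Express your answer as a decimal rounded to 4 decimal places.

P(L|A) = 1 − 0.9219 = 0.0781.
P(L|B) = 1 − 0.8527 = 0.1473.
P(L|C) = 1 − 0.7612 = 0.2388.
P(L|D) = 1 − 0.8799 = 0.1201.
P(L|E) = 1 − 0.8152 = 0.1848.
P(L) = P(L|A)·P(A) + P(L|B)·P(B) + P(L|C)·P(C) + P(L|D)·P(D) + P(L|E)·P(E) + P(L|F)·P(F)
      = 0.0781·0.045 + 0.1473·0.096 + 0.2388·0.088 + 0.1201·0.059 + 0.1848·0.136 + 0.2127·0.576
      = 0.0035145 + 0.0141408 + 0.0210144 + 0.0070859 + 0.0251328 + 0.1225152 = 0.1934036

0.1934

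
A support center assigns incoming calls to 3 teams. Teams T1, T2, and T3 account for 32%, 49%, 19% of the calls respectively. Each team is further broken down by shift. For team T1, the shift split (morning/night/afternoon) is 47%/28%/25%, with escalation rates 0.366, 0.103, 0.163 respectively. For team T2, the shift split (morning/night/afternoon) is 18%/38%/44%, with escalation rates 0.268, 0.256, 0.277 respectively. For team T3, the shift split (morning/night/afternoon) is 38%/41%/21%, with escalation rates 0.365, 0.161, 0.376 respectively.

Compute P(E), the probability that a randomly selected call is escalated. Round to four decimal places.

0.2622

P(E|T1) = 0.47·0.366 + 0.28·0.103 + 0.25·0.163 = 0.17202 + 0.02884 + 0.04075 = 0.24161
P(E|T2) = 0.18·0.268 + 0.38·0.256 + 0.44·0.277 = 0.04824 + 0.09728 + 0.12188 = 0.2674
P(E|T3) = 0.38·0.365 + 0.41·0.161 + 0.21·0.376 = 0.1387 + 0.06601 + 0.07896 = 0.28367
By total probability over the outer partition,
P(E) = 0.32·0.24161 + 0.49·0.2674 + 0.19·0.28367
      = 0.0773152 + 0.131026 + 0.0538973 = 0.2622385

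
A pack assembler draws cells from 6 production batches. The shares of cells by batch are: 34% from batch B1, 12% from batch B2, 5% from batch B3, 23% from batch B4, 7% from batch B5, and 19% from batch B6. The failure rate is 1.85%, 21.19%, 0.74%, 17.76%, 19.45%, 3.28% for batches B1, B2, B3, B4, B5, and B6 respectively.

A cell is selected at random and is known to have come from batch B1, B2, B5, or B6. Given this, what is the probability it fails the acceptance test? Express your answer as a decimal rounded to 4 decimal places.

Let S = {B1, B2, B5, B6}.
P(S) = 0.34 + 0.12 + 0.07 + 0.19 = 0.72.
P(F ∩ S) = 0.0185·0.34 + 0.2119·0.12 + 0.1945·0.07 + 0.0328·0.19 = 0.00629 + 0.025428 + 0.013615 + 0.006232 = 0.051565.
P(F | S) = 0.051565 / 0.72 = 0.071618…

0.0716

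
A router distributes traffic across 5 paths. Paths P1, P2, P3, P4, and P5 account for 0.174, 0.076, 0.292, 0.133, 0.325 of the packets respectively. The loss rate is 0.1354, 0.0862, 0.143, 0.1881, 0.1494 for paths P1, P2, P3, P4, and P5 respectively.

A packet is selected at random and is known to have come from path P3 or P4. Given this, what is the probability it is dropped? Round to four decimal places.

Let S = {P3, P4}.
P(S) = 0.292 + 0.133 = 0.425.
P(L ∩ S) = 0.143·0.292 + 0.1881·0.133 = 0.041756 + 0.0250173 = 0.0667733.
P(L | S) = 0.0667733 / 0.425 = 0.157114…

P(L|S) ≈ 0.1571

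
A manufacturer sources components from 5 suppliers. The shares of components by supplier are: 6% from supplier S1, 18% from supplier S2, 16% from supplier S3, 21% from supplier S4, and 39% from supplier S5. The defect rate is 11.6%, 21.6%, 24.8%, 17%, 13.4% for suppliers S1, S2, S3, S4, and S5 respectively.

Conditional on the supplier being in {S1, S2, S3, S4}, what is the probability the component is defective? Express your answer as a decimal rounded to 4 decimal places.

Let S = {S1, S2, S3, S4}.
P(S) = 0.06 + 0.18 + 0.16 + 0.21 = 0.61.
P(D ∩ S) = 0.116·0.06 + 0.216·0.18 + 0.248·0.16 + 0.17·0.21 = 0.00696 + 0.03888 + 0.03968 + 0.0357 = 0.12122.
P(D | S) = 0.12122 / 0.61 = 0.198721…

P(D|S) ≈ 0.1987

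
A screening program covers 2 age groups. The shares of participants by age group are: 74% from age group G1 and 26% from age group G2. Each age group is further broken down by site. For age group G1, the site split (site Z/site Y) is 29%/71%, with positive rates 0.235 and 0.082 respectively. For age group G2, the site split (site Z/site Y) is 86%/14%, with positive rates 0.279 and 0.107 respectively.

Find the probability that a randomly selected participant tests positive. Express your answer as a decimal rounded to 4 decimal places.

P(T|G1) = 0.29·0.235 + 0.71·0.082 = 0.06815 + 0.05822 = 0.12637
P(T|G2) = 0.86·0.279 + 0.14·0.107 = 0.23994 + 0.01498 = 0.25492
Then overall,
P(T) = 0.74·0.12637 + 0.26·0.25492
      = 0.0935138 + 0.0662792 = 0.159793

P(T) ≈ 0.1598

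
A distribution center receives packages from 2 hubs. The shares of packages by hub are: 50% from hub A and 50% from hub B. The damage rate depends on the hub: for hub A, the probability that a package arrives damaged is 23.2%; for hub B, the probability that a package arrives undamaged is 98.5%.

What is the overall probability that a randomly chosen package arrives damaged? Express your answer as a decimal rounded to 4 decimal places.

0.1235

P(D|B) = 1 − 0.985 = 0.015.
By the law of total probability,
P(D) = P(D|A)·P(A) + P(D|B)·P(B)
      = 0.232·0.5 + 0.015·0.5
      = 0.116 + 0.0075 = 0.1235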